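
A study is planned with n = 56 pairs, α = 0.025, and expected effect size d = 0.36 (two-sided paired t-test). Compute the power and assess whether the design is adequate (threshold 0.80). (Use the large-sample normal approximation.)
Power ≈ 0.67; the study is underpowered (power < 0.80)

Power calculation (paired t-test, normal approximation):
z_β = d · √n - z_{α/2}
z_β = 0.36 · √56 - 2.241
z_β = 0.36 · 7.483 - 2.241
z_β = 0.453

Power = Φ(z_β) = Φ(0.453) ≈ 0.675

Effect size d = 0.36 is small by Cohen's convention (0.2/0.5/0.8).

Threshold: power ≥ 0.80 is conventionally adequate.
Power ≈ 0.67 → the study is underpowered (power < 0.80).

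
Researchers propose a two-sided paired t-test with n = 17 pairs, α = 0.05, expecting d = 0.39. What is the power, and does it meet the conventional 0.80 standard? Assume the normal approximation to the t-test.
Power ≈ 0.36; the study is underpowered (power < 0.80)

Power calculation (paired t-test, normal approximation):
z_β = d · √n - z_{α/2}
z_β = 0.39 · √17 - 1.960
z_β = 0.39 · 4.123 - 1.960
z_β = -0.352

Power = Φ(z_β) = Φ(-0.352) ≈ 0.362

Effect size d = 0.39 is small by Cohen's convention (0.2/0.5/0.8).

Threshold: power ≥ 0.80 is conventionally adequate.
Power ≈ 0.36 → the study is underpowered (power < 0.80).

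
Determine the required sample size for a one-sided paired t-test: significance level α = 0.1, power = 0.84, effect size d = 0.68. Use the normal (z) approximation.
n = 12 pairs

Sample size formula (paired t-test, normal approximation):
n = ((z_α + z_β) / d)²

z_α = 1.282 (for α = 0.1, one-sided)
z_β = 0.994 (for power = 0.84)
d = 0.68

n = ((1.282 + 0.994) / 0.68)²
n = (3.347)²
n ≈ 11.20
Round up to the next whole number: n = 12 pairs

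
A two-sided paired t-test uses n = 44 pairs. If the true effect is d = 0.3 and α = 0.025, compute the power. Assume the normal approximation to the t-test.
Power ≈ 0.40

Power calculation (paired t-test, normal approximation):
z_β = d · √n - z_{α/2}
z_β = 0.3 · √44 - 2.241
z_β = 0.3 · 6.633 - 2.241
z_β = -0.251

Power = Φ(z_β) = Φ(-0.251) ≈ 0.401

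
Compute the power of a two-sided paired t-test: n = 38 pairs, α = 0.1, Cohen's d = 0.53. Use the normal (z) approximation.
Power ≈ 0.95

Power calculation (paired t-test, normal approximation):
z_β = d · √n - z_{α/2}
z_β = 0.53 · √38 - 1.645
z_β = 0.53 · 6.164 - 1.645
z_β = 1.622

Power = Φ(z_β) = Φ(1.622) ≈ 0.948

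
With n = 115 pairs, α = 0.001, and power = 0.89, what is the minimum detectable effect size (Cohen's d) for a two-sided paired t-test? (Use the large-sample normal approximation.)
d ≈ 0.42

Minimum detectable effect (paired t-test, normal approximation):
d = (z_{α/2} + z_β) / √n
d = (3.291 + 1.227) / √115
d = 4.517 / 10.724
d ≈ 0.42

By Cohen's convention (0.2 small / 0.5 medium / 0.8 large): small effect.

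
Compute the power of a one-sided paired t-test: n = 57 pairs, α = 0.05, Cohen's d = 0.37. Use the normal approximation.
Power ≈ 0.87

Power calculation (paired t-test, normal approximation):
z_β = d · √n - z_α
z_β = 0.37 · √57 - 1.645
z_β = 0.37 · 7.550 - 1.645
z_β = 1.149

Power = Φ(z_β) = Φ(1.149) ≈ 0.875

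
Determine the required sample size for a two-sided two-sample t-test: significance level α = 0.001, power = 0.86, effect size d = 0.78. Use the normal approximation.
n = 63 per group

Sample size formula (two-sample t-test, normal approximation):
n = 2 · ((z_{α/2} + z_β) / d)²

z_{α/2} = 3.291 (for α = 0.001, two-sided)
z_β = 1.080 (for power = 0.86)
d = 0.78

n = 2 · ((3.291 + 1.080) / 0.78)²
n = 2 · (5.604)²
n ≈ 62.81
Round up to the next whole number: n = 63 per group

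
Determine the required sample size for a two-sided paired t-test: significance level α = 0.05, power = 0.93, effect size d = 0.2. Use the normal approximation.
n = 296 pairs

Sample size formula (paired t-test, normal approximation):
n = ((z_{α/2} + z_β) / d)²

z_{α/2} = 1.960 (for α = 0.05, two-sided)
z_β = 1.476 (for power = 0.93)
d = 0.2

n = ((1.960 + 1.476) / 0.2)²
n = (17.180)²
n ≈ 295.15
Round up to the next whole number: n = 296 pairs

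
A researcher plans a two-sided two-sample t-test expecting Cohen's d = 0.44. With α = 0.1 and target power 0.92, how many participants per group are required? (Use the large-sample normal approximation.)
n = 97 per group

Sample size formula (two-sample t-test, normal approximation):
n = 2 · ((z_{α/2} + z_β) / d)²

z_{α/2} = 1.645 (for α = 0.1, two-sided)
z_β = 1.405 (for power = 0.92)
d = 0.44

n = 2 · ((1.645 + 1.405) / 0.44)²
n = 2 · (6.932)²
n ≈ 96.11
Round up to the next whole number: n = 97 per group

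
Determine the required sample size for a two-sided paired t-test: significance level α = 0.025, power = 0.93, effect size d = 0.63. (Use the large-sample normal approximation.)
n = 35 pairs

Sample size formula (paired t-test, normal approximation):
n = ((z_{α/2} + z_β) / d)²

z_{α/2} = 2.241 (for α = 0.025, two-sided)
z_β = 1.476 (for power = 0.93)
d = 0.63

n = ((2.241 + 1.476) / 0.63)²
n = (5.900)²
n ≈ 34.81
Round up to the next whole number: n = 35 pairs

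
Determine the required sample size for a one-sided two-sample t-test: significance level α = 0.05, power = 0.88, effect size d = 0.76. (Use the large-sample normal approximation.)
n = 28 per group

Sample size formula (two-sample t-test, normal approximation):
n = 2 · ((z_α + z_β) / d)²

z_α = 1.645 (for α = 0.05, one-sided)
z_β = 1.175 (for power = 0.88)
d = 0.76

n = 2 · ((1.645 + 1.175) / 0.76)²
n = 2 · (3.711)²
n ≈ 27.54
Round up to the next whole number: n = 28 per group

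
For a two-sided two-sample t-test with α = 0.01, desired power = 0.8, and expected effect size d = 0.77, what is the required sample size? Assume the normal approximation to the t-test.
n = 40 per group

Sample size formula (two-sample t-test, normal approximation):
n = 2 · ((z_{α/2} + z_β) / d)²

z_{α/2} = 2.576 (for α = 0.01, two-sided)
z_β = 0.842 (for power = 0.8)
d = 0.77

n = 2 · ((2.576 + 0.842) / 0.77)²
n = 2 · (4.439)²
n ≈ 39.41
Round up to the next whole number: n = 40 per group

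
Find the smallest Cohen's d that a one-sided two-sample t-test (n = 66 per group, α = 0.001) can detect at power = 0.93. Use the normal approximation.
d ≈ 0.79

Minimum detectable effect (two-sample t-test, normal approximation):
d = (z_α + z_β) / √(n/2)
d = (3.090 + 1.476) / √(66/2)
d = 4.566 / 5.745
d ≈ 0.79

By Cohen's convention (0.2 small / 0.5 medium / 0.8 large): medium effect.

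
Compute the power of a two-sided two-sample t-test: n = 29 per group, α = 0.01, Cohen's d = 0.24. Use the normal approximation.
Power ≈ 0.05

Power calculation (two-sample t-test, normal approximation):
z_β = d · √(n/2) - z_{α/2}
z_β = 0.24 · √(29/2) - 2.576
z_β = 0.24 · 3.808 - 2.576
z_β = -1.662

Power = Φ(z_β) = Φ(-1.662) ≈ 0.048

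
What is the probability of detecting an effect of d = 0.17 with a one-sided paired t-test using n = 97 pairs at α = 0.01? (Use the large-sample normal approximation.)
Power ≈ 0.26

Power calculation (paired t-test, normal approximation):
z_β = d · √n - z_α
z_β = 0.17 · √97 - 2.326
z_β = 0.17 · 9.849 - 2.326
z_β = -0.652

Power = Φ(z_β) = Φ(-0.652) ≈ 0.257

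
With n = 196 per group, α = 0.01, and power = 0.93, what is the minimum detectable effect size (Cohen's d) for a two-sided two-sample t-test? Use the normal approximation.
d ≈ 0.41

Minimum detectable effect (two-sample t-test, normal approximation):
d = (z_{α/2} + z_β) / √(n/2)
d = (2.576 + 1.476) / √(196/2)
d = 4.052 / 9.899
d ≈ 0.41

By Cohen's convention (0.2 small / 0.5 medium / 0.8 large): small effect.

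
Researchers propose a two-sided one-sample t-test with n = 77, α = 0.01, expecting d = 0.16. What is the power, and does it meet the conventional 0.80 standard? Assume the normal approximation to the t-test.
Power ≈ 0.12; the study is underpowered (power < 0.80)

Power calculation (one-sample t-test, normal approximation):
z_β = d · √n - z_{α/2}
z_β = 0.16 · √77 - 2.576
z_β = 0.16 · 8.775 - 2.576
z_β = -1.172

Power = Φ(z_β) = Φ(-1.172) ≈ 0.121

Effect size d = 0.16 is very small by Cohen's convention (0.2/0.5/0.8).

Threshold: power ≥ 0.80 is conventionally adequate.
Power ≈ 0.12 → the study is underpowered (power < 0.80).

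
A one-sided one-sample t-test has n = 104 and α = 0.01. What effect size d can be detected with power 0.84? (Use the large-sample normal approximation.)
d ≈ 0.33

Minimum detectable effect (one-sample t-test, normal approximation):
d = (z_α + z_β) / √n
d = (2.326 + 0.994) / √104
d = 3.321 / 10.198
d ≈ 0.33

By Cohen's convention (0.2 small / 0.5 medium / 0.8 large): small effect.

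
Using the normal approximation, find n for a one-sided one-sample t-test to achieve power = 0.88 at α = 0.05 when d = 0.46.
n = 38

Sample size formula (one-sample t-test, normal approximation):
n = ((z_α + z_β) / d)²

z_α = 1.645 (for α = 0.05, one-sided)
z_β = 1.175 (for power = 0.88)
d = 0.46

n = ((1.645 + 1.175) / 0.46)²
n = (6.130)²
n ≈ 37.58
Round up to the next whole number: n = 38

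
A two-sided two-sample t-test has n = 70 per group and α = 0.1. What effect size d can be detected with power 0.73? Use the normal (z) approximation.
d ≈ 0.38

Minimum detectable effect (two-sample t-test, normal approximation):
d = (z_{α/2} + z_β) / √(n/2)
d = (1.645 + 0.613) / √(70/2)
d = 2.258 / 5.916
d ≈ 0.38

By Cohen's convention (0.2 small / 0.5 medium / 0.8 large): small effect.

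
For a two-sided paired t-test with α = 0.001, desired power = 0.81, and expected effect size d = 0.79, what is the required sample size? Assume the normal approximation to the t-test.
n = 28 pairs

Sample size formula (paired t-test, normal approximation):
n = ((z_{α/2} + z_β) / d)²

z_{α/2} = 3.291 (for α = 0.001, two-sided)
z_β = 0.878 (for power = 0.81)
d = 0.79

n = ((3.291 + 0.878) / 0.79)²
n = (5.277)²
n ≈ 27.85
Round up to the next whole number: n = 28 pairs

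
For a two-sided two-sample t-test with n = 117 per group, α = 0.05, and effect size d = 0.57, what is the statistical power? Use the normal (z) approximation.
Power ≈ 0.99

Power calculation (two-sample t-test, normal approximation):
z_β = d · √(n/2) - z_{α/2}
z_β = 0.57 · √(117/2) - 1.960
z_β = 0.57 · 7.649 - 1.960
z_β = 2.400

Power = Φ(z_β) = Φ(2.400) ≈ 0.992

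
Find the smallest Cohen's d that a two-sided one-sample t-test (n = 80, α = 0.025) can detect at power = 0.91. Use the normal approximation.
d ≈ 0.40

Minimum detectable effect (one-sample t-test, normal approximation):
d = (z_{α/2} + z_β) / √n
d = (2.241 + 1.341) / √80
d = 3.582 / 8.944
d ≈ 0.40

By Cohen's convention (0.2 small / 0.5 medium / 0.8 large): small effect.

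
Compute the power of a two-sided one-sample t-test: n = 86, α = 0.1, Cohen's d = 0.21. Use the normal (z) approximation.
Power ≈ 0.62

Power calculation (one-sample t-test, normal approximation):
z_β = d · √n - z_{α/2}
z_β = 0.21 · √86 - 1.645
z_β = 0.21 · 9.274 - 1.645
z_β = 0.303

Power = Φ(z_β) = Φ(0.303) ≈ 0.619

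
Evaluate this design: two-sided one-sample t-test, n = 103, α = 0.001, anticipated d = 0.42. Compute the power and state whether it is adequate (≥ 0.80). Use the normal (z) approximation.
Power ≈ 0.83; the study is adequately powered (power ≥ 0.80)

Power calculation (one-sample t-test, normal approximation):
z_β = d · √n - z_{α/2}
z_β = 0.42 · √103 - 3.291
z_β = 0.42 · 10.149 - 3.291
z_β = 0.972

Power = Φ(z_β) = Φ(0.972) ≈ 0.834

Effect size d = 0.42 is small by Cohen's convention (0.2/0.5/0.8).

Threshold: power ≥ 0.80 is conventionally adequate.
Power ≈ 0.83 → the study is adequately powered (power ≥ 0.80).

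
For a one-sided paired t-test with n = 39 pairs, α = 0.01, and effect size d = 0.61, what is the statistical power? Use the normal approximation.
Power ≈ 0.93

Power calculation (paired t-test, normal approximation):
z_β = d · √n - z_α
z_β = 0.61 · √39 - 2.326
z_β = 0.61 · 6.245 - 2.326
z_β = 1.483

Power = Φ(z_β) = Φ(1.483) ≈ 0.931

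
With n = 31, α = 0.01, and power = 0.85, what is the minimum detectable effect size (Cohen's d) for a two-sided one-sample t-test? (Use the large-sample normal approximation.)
d ≈ 0.65

Minimum detectable effect (one-sample t-test, normal approximation):
d = (z_{α/2} + z_β) / √n
d = (2.576 + 1.036) / √31
d = 3.612 / 5.568
d ≈ 0.65

By Cohen's convention (0.2 small / 0.5 medium / 0.8 large): medium effect.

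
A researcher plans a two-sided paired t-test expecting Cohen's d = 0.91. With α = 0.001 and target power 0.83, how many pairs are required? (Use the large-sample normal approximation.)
n = 22 pairs

Sample size formula (paired t-test, normal approximation):
n = ((z_{α/2} + z_β) / d)²

z_{α/2} = 3.291 (for α = 0.001, two-sided)
z_β = 0.954 (for power = 0.83)
d = 0.91

n = ((3.291 + 0.954) / 0.91)²
n = (4.665)²
n ≈ 21.76
Round up to the next whole number: n = 22 pairs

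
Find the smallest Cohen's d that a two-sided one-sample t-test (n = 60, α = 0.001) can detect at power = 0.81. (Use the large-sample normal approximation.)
d ≈ 0.54

Minimum detectable effect (one-sample t-test, normal approximation):
d = (z_{α/2} + z_β) / √n
d = (3.291 + 0.878) / √60
d = 4.168 / 7.746
d ≈ 0.54

By Cohen's convention (0.2 small / 0.5 medium / 0.8 large): medium effect.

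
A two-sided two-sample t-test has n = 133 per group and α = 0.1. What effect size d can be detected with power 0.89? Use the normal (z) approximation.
d ≈ 0.35

Minimum detectable effect (two-sample t-test, normal approximation):
d = (z_{α/2} + z_β) / √(n/2)
d = (1.645 + 1.227) / √(133/2)
d = 2.871 / 8.155
d ≈ 0.35

By Cohen's convention (0.2 small / 0.5 medium / 0.8 large): small effect.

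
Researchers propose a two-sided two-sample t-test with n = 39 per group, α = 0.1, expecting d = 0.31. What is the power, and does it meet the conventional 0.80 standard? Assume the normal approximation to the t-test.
Power ≈ 0.39; the study is underpowered (power < 0.80)

Power calculation (two-sample t-test, normal approximation):
z_β = d · √(n/2) - z_{α/2}
z_β = 0.31 · √(39/2) - 1.645
z_β = 0.31 · 4.416 - 1.645
z_β = -0.276

Power = Φ(z_β) = Φ(-0.276) ≈ 0.391

Effect size d = 0.31 is small by Cohen's convention (0.2/0.5/0.8).

Threshold: power ≥ 0.80 is conventionally adequate.
Power ≈ 0.39 → the study is underpowered (power < 0.80).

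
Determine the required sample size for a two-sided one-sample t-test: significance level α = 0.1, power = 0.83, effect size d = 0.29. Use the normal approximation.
n = 81

Sample size formula (one-sample t-test, normal approximation):
n = ((z_{α/2} + z_β) / d)²

z_{α/2} = 1.645 (for α = 0.1, two-sided)
z_β = 0.954 (for power = 0.83)
d = 0.29

n = ((1.645 + 0.954) / 0.29)²
n = (8.962)²
n ≈ 80.32
Round up to the next whole number: n = 81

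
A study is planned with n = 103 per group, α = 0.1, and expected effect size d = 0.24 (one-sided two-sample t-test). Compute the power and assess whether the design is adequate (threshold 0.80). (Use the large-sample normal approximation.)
Power ≈ 0.67; the study is underpowered (power < 0.80)

Power calculation (two-sample t-test, normal approximation):
z_β = d · √(n/2) - z_α
z_β = 0.24 · √(103/2) - 1.282
z_β = 0.24 · 7.176 - 1.282
z_β = 0.441

Power = Φ(z_β) = Φ(0.441) ≈ 0.670

Effect size d = 0.24 is small by Cohen's convention (0.2/0.5/0.8).

Threshold: power ≥ 0.80 is conventionally adequate.
Power ≈ 0.67 → the study is underpowered (power < 0.80).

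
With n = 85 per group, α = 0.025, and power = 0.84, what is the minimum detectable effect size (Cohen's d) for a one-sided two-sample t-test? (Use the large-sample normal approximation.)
d ≈ 0.45

Minimum detectable effect (two-sample t-test, normal approximation):
d = (z_α + z_β) / √(n/2)
d = (1.960 + 0.994) / √(85/2)
d = 2.954 / 6.519
d ≈ 0.45

By Cohen's convention (0.2 small / 0.5 medium / 0.8 large): small effect.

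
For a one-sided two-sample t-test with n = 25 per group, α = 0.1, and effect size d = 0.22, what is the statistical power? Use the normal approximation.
Power ≈ 0.31

Power calculation (two-sample t-test, normal approximation):
z_β = d · √(n/2) - z_α
z_β = 0.22 · √(25/2) - 1.282
z_β = 0.22 · 3.536 - 1.282
z_β = -0.504

Power = Φ(z_β) = Φ(-0.504) ≈ 0.307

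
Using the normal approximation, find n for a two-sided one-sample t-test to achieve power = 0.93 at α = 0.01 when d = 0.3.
n = 183

Sample size formula (one-sample t-test, normal approximation):
n = ((z_{α/2} + z_β) / d)²

z_{α/2} = 2.576 (for α = 0.01, two-sided)
z_β = 1.476 (for power = 0.93)
d = 0.3

n = ((2.576 + 1.476) / 0.3)²
n = (13.507)²
n ≈ 182.44
Round up to the next whole number: n = 183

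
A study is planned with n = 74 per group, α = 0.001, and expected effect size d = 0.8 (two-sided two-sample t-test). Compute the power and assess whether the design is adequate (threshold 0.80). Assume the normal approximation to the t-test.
Power ≈ 0.94; the study is adequately powered (power ≥ 0.80)

Power calculation (two-sample t-test, normal approximation):
z_β = d · √(n/2) - z_{α/2}
z_β = 0.8 · √(74/2) - 3.291
z_β = 0.8 · 6.083 - 3.291
z_β = 1.576

Power = Φ(z_β) = Φ(1.576) ≈ 0.942

Effect size d = 0.8 is large by Cohen's convention (0.2/0.5/0.8).

Threshold: power ≥ 0.80 is conventionally adequate.
Power ≈ 0.94 → the study is adequately powered (power ≥ 0.80).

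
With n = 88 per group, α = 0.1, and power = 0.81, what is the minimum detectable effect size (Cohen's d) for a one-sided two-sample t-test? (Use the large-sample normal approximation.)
d ≈ 0.33

Minimum detectable effect (two-sample t-test, normal approximation):
d = (z_α + z_β) / √(n/2)
d = (1.282 + 0.878) / √(88/2)
d = 2.159 / 6.633
d ≈ 0.33

By Cohen's convention (0.2 small / 0.5 medium / 0.8 large): small effect.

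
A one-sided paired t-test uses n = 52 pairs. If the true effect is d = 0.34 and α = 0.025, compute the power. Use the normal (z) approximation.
Power ≈ 0.69

Power calculation (paired t-test, normal approximation):
z_β = d · √n - z_α
z_β = 0.34 · √52 - 1.960
z_β = 0.34 · 7.211 - 1.960
z_β = 0.492

Power = Φ(z_β) = Φ(0.492) ≈ 0.689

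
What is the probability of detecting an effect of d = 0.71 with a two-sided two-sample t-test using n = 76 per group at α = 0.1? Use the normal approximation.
Power ≈ 1.00

Power calculation (two-sample t-test, normal approximation):
z_β = d · √(n/2) - z_{α/2}
z_β = 0.71 · √(76/2) - 1.645
z_β = 0.71 · 6.164 - 1.645
z_β = 2.732

Power = Φ(z_β) = Φ(2.732) ≈ 0.997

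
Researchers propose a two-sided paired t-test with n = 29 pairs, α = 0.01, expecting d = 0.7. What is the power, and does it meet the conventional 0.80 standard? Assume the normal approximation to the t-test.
Power ≈ 0.88; the study is adequately powered (power ≥ 0.80)

Power calculation (paired t-test, normal approximation):
z_β = d · √n - z_{α/2}
z_β = 0.7 · √29 - 2.576
z_β = 0.7 · 5.385 - 2.576
z_β = 1.194

Power = Φ(z_β) = Φ(1.194) ≈ 0.884

Effect size d = 0.7 is medium by Cohen's convention (0.2/0.5/0.8).

Threshold: power ≥ 0.80 is conventionally adequate.
Power ≈ 0.88 → the study is adequately powered (power ≥ 0.80).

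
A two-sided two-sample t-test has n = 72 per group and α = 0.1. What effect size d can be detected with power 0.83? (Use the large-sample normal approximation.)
d ≈ 0.43

Minimum detectable effect (two-sample t-test, normal approximation):
d = (z_{α/2} + z_β) / √(n/2)
d = (1.645 + 0.954) / √(72/2)
d = 2.599 / 6.000
d ≈ 0.43

By Cohen's convention (0.2 small / 0.5 medium / 0.8 large): small effect.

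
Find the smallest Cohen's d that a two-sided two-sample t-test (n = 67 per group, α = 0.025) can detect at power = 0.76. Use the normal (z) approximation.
d ≈ 0.51

Minimum detectable effect (two-sample t-test, normal approximation):
d = (z_{α/2} + z_β) / √(n/2)
d = (2.241 + 0.706) / √(67/2)
d = 2.948 / 5.788
d ≈ 0.51

By Cohen's convention (0.2 small / 0.5 medium / 0.8 large): medium effect.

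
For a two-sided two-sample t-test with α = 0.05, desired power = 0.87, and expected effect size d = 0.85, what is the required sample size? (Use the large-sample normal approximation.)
n = 27 per group

Sample size formula (two-sample t-test, normal approximation):
n = 2 · ((z_{α/2} + z_β) / d)²

z_{α/2} = 1.960 (for α = 0.05, two-sided)
z_β = 1.126 (for power = 0.87)
d = 0.85

n = 2 · ((1.960 + 1.126) / 0.85)²
n = 2 · (3.631)²
n ≈ 26.37
Round up to the next whole number: n = 27 per group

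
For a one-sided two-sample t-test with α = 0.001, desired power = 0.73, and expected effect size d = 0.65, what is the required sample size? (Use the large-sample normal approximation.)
n = 65 per group

Sample size formula (two-sample t-test, normal approximation):
n = 2 · ((z_α + z_β) / d)²

z_α = 3.090 (for α = 0.001, one-sided)
z_β = 0.613 (for power = 0.73)
d = 0.65

n = 2 · ((3.090 + 0.613) / 0.65)²
n = 2 · (5.697)²
n ≈ 64.91
Round up to the next whole number: n = 65 per group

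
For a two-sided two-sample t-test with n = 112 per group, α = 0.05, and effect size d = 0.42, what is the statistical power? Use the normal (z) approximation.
Power ≈ 0.88

Power calculation (two-sample t-test, normal approximation):
z_β = d · √(n/2) - z_{α/2}
z_β = 0.42 · √(112/2) - 1.960
z_β = 0.42 · 7.483 - 1.960
z_β = 1.183

Power = Φ(z_β) = Φ(1.183) ≈ 0.882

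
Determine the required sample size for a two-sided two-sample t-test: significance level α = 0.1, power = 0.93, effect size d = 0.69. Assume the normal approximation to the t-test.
n = 41 per group

Sample size formula (two-sample t-test, normal approximation):
n = 2 · ((z_{α/2} + z_β) / d)²

z_{α/2} = 1.645 (for α = 0.1, two-sided)
z_β = 1.476 (for power = 0.93)
d = 0.69

n = 2 · ((1.645 + 1.476) / 0.69)²
n = 2 · (4.523)²
n ≈ 40.92
Round up to the next whole number: n = 41 per group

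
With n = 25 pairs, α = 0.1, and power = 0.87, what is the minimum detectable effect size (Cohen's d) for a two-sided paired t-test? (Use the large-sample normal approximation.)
d ≈ 0.55

Minimum detectable effect (paired t-test, normal approximation):
d = (z_{α/2} + z_β) / √n
d = (1.645 + 1.126) / √25
d = 2.771 / 5.000
d ≈ 0.55

By Cohen's convention (0.2 small / 0.5 medium / 0.8 large): medium effect.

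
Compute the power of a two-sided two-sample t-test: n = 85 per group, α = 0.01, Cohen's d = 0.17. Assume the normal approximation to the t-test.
Power ≈ 0.07

Power calculation (two-sample t-test, normal approximation):
z_β = d · √(n/2) - z_{α/2}
z_β = 0.17 · √(85/2) - 2.576
z_β = 0.17 · 6.519 - 2.576
z_β = -1.468

Power = Φ(z_β) = Φ(-1.468) ≈ 0.071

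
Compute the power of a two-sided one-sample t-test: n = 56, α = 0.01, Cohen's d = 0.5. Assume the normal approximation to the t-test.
Power ≈ 0.88

Power calculation (one-sample t-test, normal approximation):
z_β = d · √n - z_{α/2}
z_β = 0.5 · √56 - 2.576
z_β = 0.5 · 7.483 - 2.576
z_β = 1.166

Power = Φ(z_β) = Φ(1.166) ≈ 0.878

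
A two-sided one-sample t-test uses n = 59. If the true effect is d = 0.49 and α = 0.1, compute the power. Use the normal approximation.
Power ≈ 0.98

Power calculation (one-sample t-test, normal approximation):
z_β = d · √n - z_{α/2}
z_β = 0.49 · √59 - 1.645
z_β = 0.49 · 7.681 - 1.645
z_β = 2.119

Power = Φ(z_β) = Φ(2.119) ≈ 0.983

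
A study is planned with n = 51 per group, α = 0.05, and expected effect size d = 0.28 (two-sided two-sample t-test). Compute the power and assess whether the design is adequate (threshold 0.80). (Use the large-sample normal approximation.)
Power ≈ 0.29; the study is underpowered (power < 0.80)

Power calculation (two-sample t-test, normal approximation):
z_β = d · √(n/2) - z_{α/2}
z_β = 0.28 · √(51/2) - 1.960
z_β = 0.28 · 5.050 - 1.960
z_β = -0.546

Power = Φ(z_β) = Φ(-0.546) ≈ 0.293

Effect size d = 0.28 is small by Cohen's convention (0.2/0.5/0.8).

Threshold: power ≥ 0.80 is conventionally adequate.
Power ≈ 0.29 → the study is underpowered (power < 0.80).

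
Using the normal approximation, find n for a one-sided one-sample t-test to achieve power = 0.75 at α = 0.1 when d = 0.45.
n = 19

Sample size formula (one-sample t-test, normal approximation):
n = ((z_α + z_β) / d)²

z_α = 1.282 (for α = 0.1, one-sided)
z_β = 0.674 (for power = 0.75)
d = 0.45

n = ((1.282 + 0.674) / 0.45)²
n = (4.347)²
n ≈ 18.90
Round up to the next whole number: n = 19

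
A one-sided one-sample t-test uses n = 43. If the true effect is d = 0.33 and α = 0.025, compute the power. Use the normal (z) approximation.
Power ≈ 0.58

Power calculation (one-sample t-test, normal approximation):
z_β = d · √n - z_α
z_β = 0.33 · √43 - 1.960
z_β = 0.33 · 6.557 - 1.960
z_β = 0.204

Power = Φ(z_β) = Φ(0.204) ≈ 0.581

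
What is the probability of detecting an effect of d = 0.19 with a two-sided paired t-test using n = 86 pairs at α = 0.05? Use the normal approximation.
Power ≈ 0.42

Power calculation (paired t-test, normal approximation):
z_β = d · √n - z_{α/2}
z_β = 0.19 · √86 - 1.960
z_β = 0.19 · 9.274 - 1.960
z_β = -0.198

Power = Φ(z_β) = Φ(-0.198) ≈ 0.422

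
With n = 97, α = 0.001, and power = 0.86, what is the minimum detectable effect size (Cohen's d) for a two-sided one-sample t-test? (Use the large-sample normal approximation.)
d ≈ 0.44

Minimum detectable effect (one-sample t-test, normal approximation):
d = (z_{α/2} + z_β) / √n
d = (3.291 + 1.080) / √97
d = 4.371 / 9.849
d ≈ 0.44

By Cohen's convention (0.2 small / 0.5 medium / 0.8 large): small effect.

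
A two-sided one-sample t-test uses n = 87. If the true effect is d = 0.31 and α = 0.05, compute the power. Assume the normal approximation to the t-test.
Power ≈ 0.82

Power calculation (one-sample t-test, normal approximation):
z_β = d · √n - z_{α/2}
z_β = 0.31 · √87 - 1.960
z_β = 0.31 · 9.327 - 1.960
z_β = 0.932

Power = Φ(z_β) = Φ(0.932) ≈ 0.824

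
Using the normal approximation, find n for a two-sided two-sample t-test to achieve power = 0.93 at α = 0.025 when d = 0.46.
n = 131 per group

Sample size formula (two-sample t-test, normal approximation):
n = 2 · ((z_{α/2} + z_β) / d)²

z_{α/2} = 2.241 (for α = 0.025, two-sided)
z_β = 1.476 (for power = 0.93)
d = 0.46

n = 2 · ((2.241 + 1.476) / 0.46)²
n = 2 · (8.080)²
n ≈ 130.57
Round up to the next whole number: n = 131 per group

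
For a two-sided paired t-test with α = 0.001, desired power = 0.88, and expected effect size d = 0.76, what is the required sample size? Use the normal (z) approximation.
n = 35 pairs

Sample size formula (paired t-test, normal approximation):
n = ((z_{α/2} + z_β) / d)²

z_{α/2} = 3.291 (for α = 0.001, two-sided)
z_β = 1.175 (for power = 0.88)
d = 0.76

n = ((3.291 + 1.175) / 0.76)²
n = (5.876)²
n ≈ 34.53
Round up to the next whole number: n = 35 pairs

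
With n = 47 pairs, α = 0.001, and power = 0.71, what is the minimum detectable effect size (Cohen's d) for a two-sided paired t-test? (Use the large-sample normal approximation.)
d ≈ 0.56

Minimum detectable effect (paired t-test, normal approximation):
d = (z_{α/2} + z_β) / √n
d = (3.291 + 0.553) / √47
d = 3.844 / 6.856
d ≈ 0.56

By Cohen's convention (0.2 small / 0.5 medium / 0.8 large): medium effect.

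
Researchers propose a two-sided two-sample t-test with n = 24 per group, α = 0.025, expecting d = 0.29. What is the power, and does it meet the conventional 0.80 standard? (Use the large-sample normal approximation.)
Power ≈ 0.11; the study is underpowered (power < 0.80)

Power calculation (two-sample t-test, normal approximation):
z_β = d · √(n/2) - z_{α/2}
z_β = 0.29 · √(24/2) - 2.241
z_β = 0.29 · 3.464 - 2.241
z_β = -1.237

Power = Φ(z_β) = Φ(-1.237) ≈ 0.108

Effect size d = 0.29 is small by Cohen's convention (0.2/0.5/0.8).

Threshold: power ≥ 0.80 is conventionally adequate.
Power ≈ 0.11 → the study is underpowered (power < 0.80).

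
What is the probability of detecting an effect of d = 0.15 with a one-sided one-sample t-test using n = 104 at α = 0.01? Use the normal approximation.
Power ≈ 0.21

Power calculation (one-sample t-test, normal approximation):
z_β = d · √n - z_α
z_β = 0.15 · √104 - 2.326
z_β = 0.15 · 10.198 - 2.326
z_β = -0.797

Power = Φ(z_β) = Φ(-0.797) ≈ 0.213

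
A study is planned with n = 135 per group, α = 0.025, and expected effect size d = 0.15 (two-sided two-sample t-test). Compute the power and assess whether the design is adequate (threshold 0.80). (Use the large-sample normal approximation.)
Power ≈ 0.16; the study is underpowered (power < 0.80)

Power calculation (two-sample t-test, normal approximation):
z_β = d · √(n/2) - z_{α/2}
z_β = 0.15 · √(135/2) - 2.241
z_β = 0.15 · 8.216 - 2.241
z_β = -1.009

Power = Φ(z_β) = Φ(-1.009) ≈ 0.156

Effect size d = 0.15 is very small by Cohen's convention (0.2/0.5/0.8).

Threshold: power ≥ 0.80 is conventionally adequate.
Power ≈ 0.16 → the study is underpowered (power < 0.80).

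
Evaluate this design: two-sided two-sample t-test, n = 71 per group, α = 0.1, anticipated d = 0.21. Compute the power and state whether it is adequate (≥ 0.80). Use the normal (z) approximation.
Power ≈ 0.35; the study is underpowered (power < 0.80)

Power calculation (two-sample t-test, normal approximation):
z_β = d · √(n/2) - z_{α/2}
z_β = 0.21 · √(71/2) - 1.645
z_β = 0.21 · 5.958 - 1.645
z_β = -0.394

Power = Φ(z_β) = Φ(-0.394) ≈ 0.347

Effect size d = 0.21 is small by Cohen's convention (0.2/0.5/0.8).

Threshold: power ≥ 0.80 is conventionally adequate.
Power ≈ 0.35 → the study is underpowered (power < 0.80).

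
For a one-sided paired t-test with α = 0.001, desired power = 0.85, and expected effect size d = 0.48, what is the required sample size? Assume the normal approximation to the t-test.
n = 74 pairs

Sample size formula (paired t-test, normal approximation):
n = ((z_α + z_β) / d)²

z_α = 3.090 (for α = 0.001, one-sided)
z_β = 1.036 (for power = 0.85)
d = 0.48

n = ((3.090 + 1.036) / 0.48)²
n = (8.596)²
n ≈ 73.89
Round up to the next whole number: n = 74 pairs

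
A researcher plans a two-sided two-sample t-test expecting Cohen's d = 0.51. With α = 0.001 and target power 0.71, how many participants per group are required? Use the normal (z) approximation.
n = 114 per group

Sample size formula (two-sample t-test, normal approximation):
n = 2 · ((z_{α/2} + z_β) / d)²

z_{α/2} = 3.291 (for α = 0.001, two-sided)
z_β = 0.553 (for power = 0.71)
d = 0.51

n = 2 · ((3.291 + 0.553) / 0.51)²
n = 2 · (7.537)²
n ≈ 113.61
Round up to the next whole number: n = 114 per group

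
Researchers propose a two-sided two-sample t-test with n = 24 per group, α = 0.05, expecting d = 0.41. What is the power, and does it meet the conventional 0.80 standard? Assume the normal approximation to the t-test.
Power ≈ 0.29; the study is underpowered (power < 0.80)

Power calculation (two-sample t-test, normal approximation):
z_β = d · √(n/2) - z_{α/2}
z_β = 0.41 · √(24/2) - 1.960
z_β = 0.41 · 3.464 - 1.960
z_β = -0.540

Power = Φ(z_β) = Φ(-0.540) ≈ 0.295

Effect size d = 0.41 is small by Cohen's convention (0.2/0.5/0.8).

Threshold: power ≥ 0.80 is conventionally adequate.
Power ≈ 0.29 → the study is underpowered (power < 0.80).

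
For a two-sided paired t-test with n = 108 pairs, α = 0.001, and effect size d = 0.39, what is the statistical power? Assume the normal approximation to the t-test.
Power ≈ 0.78

Power calculation (paired t-test, normal approximation):
z_β = d · √n - z_{α/2}
z_β = 0.39 · √108 - 3.291
z_β = 0.39 · 10.392 - 3.291
z_β = 0.762

Power = Φ(z_β) = Φ(0.762) ≈ 0.777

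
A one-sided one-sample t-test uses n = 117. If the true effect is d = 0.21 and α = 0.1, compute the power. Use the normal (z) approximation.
Power ≈ 0.84

Power calculation (one-sample t-test, normal approximation):
z_β = d · √n - z_α
z_β = 0.21 · √117 - 1.282
z_β = 0.21 · 10.817 - 1.282
z_β = 0.990

Power = Φ(z_β) = Φ(0.990) ≈ 0.839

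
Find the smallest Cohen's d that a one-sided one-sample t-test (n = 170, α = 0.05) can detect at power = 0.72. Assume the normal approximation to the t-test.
d ≈ 0.17

Minimum detectable effect (one-sample t-test, normal approximation):
d = (z_α + z_β) / √n
d = (1.645 + 0.583) / √170
d = 2.228 / 13.038
d ≈ 0.17

By Cohen's convention (0.2 small / 0.5 medium / 0.8 large): very small effect.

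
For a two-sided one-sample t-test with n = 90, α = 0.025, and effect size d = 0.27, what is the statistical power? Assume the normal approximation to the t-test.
Power ≈ 0.63

Power calculation (one-sample t-test, normal approximation):
z_β = d · √n - z_{α/2}
z_β = 0.27 · √90 - 2.241
z_β = 0.27 · 9.487 - 2.241
z_β = 0.320

Power = Φ(z_β) = Φ(0.320) ≈ 0.626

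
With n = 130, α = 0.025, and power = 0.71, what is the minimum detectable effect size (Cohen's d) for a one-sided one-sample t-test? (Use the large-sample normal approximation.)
d ≈ 0.22

Minimum detectable effect (one-sample t-test, normal approximation):
d = (z_α + z_β) / √n
d = (1.960 + 0.553) / √130
d = 2.513 / 11.402
d ≈ 0.22

By Cohen's convention (0.2 small / 0.5 medium / 0.8 large): small effect.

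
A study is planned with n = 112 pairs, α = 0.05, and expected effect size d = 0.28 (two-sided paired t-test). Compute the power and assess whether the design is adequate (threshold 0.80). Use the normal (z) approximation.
Power ≈ 0.84; the study is adequately powered (power ≥ 0.80)

Power calculation (paired t-test, normal approximation):
z_β = d · √n - z_{α/2}
z_β = 0.28 · √112 - 1.960
z_β = 0.28 · 10.583 - 1.960
z_β = 1.003

Power = Φ(z_β) = Φ(1.003) ≈ 0.842

Effect size d = 0.28 is small by Cohen's convention (0.2/0.5/0.8).

Threshold: power ≥ 0.80 is conventionally adequate.
Power ≈ 0.84 → the study is adequately powered (power ≥ 0.80).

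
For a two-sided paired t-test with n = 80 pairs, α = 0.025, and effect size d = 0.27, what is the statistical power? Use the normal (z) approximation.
Power ≈ 0.57

Power calculation (paired t-test, normal approximation):
z_β = d · √n - z_{α/2}
z_β = 0.27 · √80 - 2.241
z_β = 0.27 · 8.944 - 2.241
z_β = 0.174

Power = Φ(z_β) = Φ(0.174) ≈ 0.569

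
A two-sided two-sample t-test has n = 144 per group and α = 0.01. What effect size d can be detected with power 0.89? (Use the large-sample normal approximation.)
d ≈ 0.45

Minimum detectable effect (two-sample t-test, normal approximation):
d = (z_{α/2} + z_β) / √(n/2)
d = (2.576 + 1.227) / √(144/2)
d = 3.802 / 8.485
d ≈ 0.45

By Cohen's convention (0.2 small / 0.5 medium / 0.8 large): small effect.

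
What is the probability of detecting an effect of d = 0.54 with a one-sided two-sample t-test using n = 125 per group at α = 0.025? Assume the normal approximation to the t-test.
Power ≈ 0.99

Power calculation (two-sample t-test, normal approximation):
z_β = d · √(n/2) - z_α
z_β = 0.54 · √(125/2) - 1.960
z_β = 0.54 · 7.906 - 1.960
z_β = 2.309

Power = Φ(z_β) = Φ(2.309) ≈ 0.990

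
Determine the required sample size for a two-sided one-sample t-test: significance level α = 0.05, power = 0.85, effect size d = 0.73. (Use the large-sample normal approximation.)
n = 17

Sample size formula (one-sample t-test, normal approximation):
n = ((z_{α/2} + z_β) / d)²

z_{α/2} = 1.960 (for α = 0.05, two-sided)
z_β = 1.036 (for power = 0.85)
d = 0.73

n = ((1.960 + 1.036) / 0.73)²
n = (4.104)²
n ≈ 16.84
Round up to the next whole number: n = 17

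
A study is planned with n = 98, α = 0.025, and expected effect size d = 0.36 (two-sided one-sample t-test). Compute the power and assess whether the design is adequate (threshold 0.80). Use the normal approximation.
Power ≈ 0.91; the study is adequately powered (power ≥ 0.80)

Power calculation (one-sample t-test, normal approximation):
z_β = d · √n - z_{α/2}
z_β = 0.36 · √98 - 2.241
z_β = 0.36 · 9.899 - 2.241
z_β = 1.322

Power = Φ(z_β) = Φ(1.322) ≈ 0.907

Effect size d = 0.36 is small by Cohen's convention (0.2/0.5/0.8).

Threshold: power ≥ 0.80 is conventionally adequate.
Power ≈ 0.91 → the study is adequately powered (power ≥ 0.80).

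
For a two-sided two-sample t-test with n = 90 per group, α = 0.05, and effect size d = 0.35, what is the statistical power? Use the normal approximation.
Power ≈ 0.65

Power calculation (two-sample t-test, normal approximation):
z_β = d · √(n/2) - z_{α/2}
z_β = 0.35 · √(90/2) - 1.960
z_β = 0.35 · 6.708 - 1.960
z_β = 0.388

Power = Φ(z_β) = Φ(0.388) ≈ 0.651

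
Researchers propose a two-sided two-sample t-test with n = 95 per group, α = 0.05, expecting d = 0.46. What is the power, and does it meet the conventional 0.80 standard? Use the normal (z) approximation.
Power ≈ 0.89; the study is adequately powered (power ≥ 0.80)

Power calculation (two-sample t-test, normal approximation):
z_β = d · √(n/2) - z_{α/2}
z_β = 0.46 · √(95/2) - 1.960
z_β = 0.46 · 6.892 - 1.960
z_β = 1.210

Power = Φ(z_β) = Φ(1.210) ≈ 0.887

Effect size d = 0.46 is small by Cohen's convention (0.2/0.5/0.8).

Threshold: power ≥ 0.80 is conventionally adequate.
Power ≈ 0.89 → the study is adequately powered (power ≥ 0.80).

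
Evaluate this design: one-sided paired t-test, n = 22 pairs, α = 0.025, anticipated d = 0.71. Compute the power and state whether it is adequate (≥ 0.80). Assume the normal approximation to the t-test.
Power ≈ 0.91; the study is adequately powered (power ≥ 0.80)

Power calculation (paired t-test, normal approximation):
z_β = d · √n - z_α
z_β = 0.71 · √22 - 1.960
z_β = 0.71 · 4.690 - 1.960
z_β = 1.370

Power = Φ(z_β) = Φ(1.370) ≈ 0.915

Effect size d = 0.71 is medium by Cohen's convention (0.2/0.5/0.8).

Threshold: power ≥ 0.80 is conventionally adequate.
Power ≈ 0.91 → the study is adequately powered (power ≥ 0.80).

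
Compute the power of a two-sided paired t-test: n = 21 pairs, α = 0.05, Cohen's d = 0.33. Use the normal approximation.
Power ≈ 0.33

Power calculation (paired t-test, normal approximation):
z_β = d · √n - z_{α/2}
z_β = 0.33 · √21 - 1.960
z_β = 0.33 · 4.583 - 1.960
z_β = -0.448

Power = Φ(z_β) = Φ(-0.448) ≈ 0.327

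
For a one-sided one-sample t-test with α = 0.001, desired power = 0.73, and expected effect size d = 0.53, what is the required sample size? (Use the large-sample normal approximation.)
n = 49

Sample size formula (one-sample t-test, normal approximation):
n = ((z_α + z_β) / d)²

z_α = 3.090 (for α = 0.001, one-sided)
z_β = 0.613 (for power = 0.73)
d = 0.53

n = ((3.090 + 0.613) / 0.53)²
n = (6.987)²
n ≈ 48.82
Round up to the next whole number: n = 49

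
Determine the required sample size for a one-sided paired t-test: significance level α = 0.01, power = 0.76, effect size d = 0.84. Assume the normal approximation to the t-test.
n = 14 pairs

Sample size formula (paired t-test, normal approximation):
n = ((z_α + z_β) / d)²

z_α = 2.326 (for α = 0.01, one-sided)
z_β = 0.706 (for power = 0.76)
d = 0.84

n = ((2.326 + 0.706) / 0.84)²
n = (3.610)²
n ≈ 13.03
Round up to the next whole number: n = 14 pairs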